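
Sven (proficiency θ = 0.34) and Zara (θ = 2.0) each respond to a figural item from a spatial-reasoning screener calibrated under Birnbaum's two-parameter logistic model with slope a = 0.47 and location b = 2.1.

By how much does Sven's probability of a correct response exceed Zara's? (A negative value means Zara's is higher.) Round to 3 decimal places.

P(θ) = 1 / (1 + exp(−a(θ − b)))
P(Sven) = 0.3042  [exponent -0.8272]
P(Zara) = 0.4883  [exponent -0.0470]
Difference = 0.3042 − 0.4883 = -0.1840

-0.184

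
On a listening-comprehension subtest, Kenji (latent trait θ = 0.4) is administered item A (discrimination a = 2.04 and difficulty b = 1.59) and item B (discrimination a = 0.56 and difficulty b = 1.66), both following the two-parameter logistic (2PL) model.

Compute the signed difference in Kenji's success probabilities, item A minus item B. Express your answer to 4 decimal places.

P(θ) = 1 / (1 + exp(−a(θ − b)))
P_A = 0.0811
P_B = 0.3306
P_A − P_B = -0.2495

-0.2495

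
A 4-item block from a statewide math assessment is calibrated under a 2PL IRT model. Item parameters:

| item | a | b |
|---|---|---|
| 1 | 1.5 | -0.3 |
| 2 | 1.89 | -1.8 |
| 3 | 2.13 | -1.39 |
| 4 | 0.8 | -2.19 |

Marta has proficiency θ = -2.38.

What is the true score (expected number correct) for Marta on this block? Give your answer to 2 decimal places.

0.86

P(θ) = 1 / (1 + exp(−a(θ − b)))
P_1 = 1/(1+e^{3.1200}) = 0.0423
P_2 = 1/(1+e^{1.0962}) = 0.2505
P_3 = 1/(1+e^{2.1087}) = 0.1083
P_4 = 1/(1+e^{0.1520}) = 0.4621
E[score] = 0.0423 + 0.2505 + 0.1083 + 0.4621 = 0.8631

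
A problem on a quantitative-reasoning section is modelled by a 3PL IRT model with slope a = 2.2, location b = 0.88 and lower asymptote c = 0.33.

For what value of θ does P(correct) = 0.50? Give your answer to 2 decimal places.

0.39

P(θ) = c + (1 − c) · 1 / (1 + exp(−a(θ − b)))
Remove guessing floor: (0.50 − 0.33)/(1 − 0.33) = 0.2537
logit = ln(0.2537/0.7463) = -1.0788
θ = b + logit/(a) = 0.88 + (-1.0788)/2.2000 = 0.3896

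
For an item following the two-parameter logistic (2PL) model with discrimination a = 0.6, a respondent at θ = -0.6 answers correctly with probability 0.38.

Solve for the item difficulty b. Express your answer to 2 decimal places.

P(θ) = 1 / (1 + exp(−a(θ − b)))
logit(0.38) = ln(0.38/0.62) = -0.4895
b = θ − logit/(a) = -0.6 − (-0.4895)/0.6000 = 0.2159

0.22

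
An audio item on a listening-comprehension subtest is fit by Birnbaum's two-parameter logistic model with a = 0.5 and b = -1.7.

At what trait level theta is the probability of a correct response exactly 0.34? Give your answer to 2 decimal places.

-3.03

P(theta) = 1 / (1 + exp(−a(theta − b)))
logit = ln(0.3400/0.6600) = -0.6633
theta = b + logit/(a) = -1.7 + (-0.6633)/0.5000 = -3.0266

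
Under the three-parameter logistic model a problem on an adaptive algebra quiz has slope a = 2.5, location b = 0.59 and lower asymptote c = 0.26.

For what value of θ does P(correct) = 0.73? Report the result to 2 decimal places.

P(θ) = c + (1 − c) · 1 / (1 + exp(−a(θ − b)))
Remove guessing floor: (0.73 − 0.26)/(1 − 0.26) = 0.6351
logit = ln(0.6351/0.3649) = 0.5543
θ = b + logit/(a) = 0.59 + 0.5543/2.5000 = 0.8117

0.81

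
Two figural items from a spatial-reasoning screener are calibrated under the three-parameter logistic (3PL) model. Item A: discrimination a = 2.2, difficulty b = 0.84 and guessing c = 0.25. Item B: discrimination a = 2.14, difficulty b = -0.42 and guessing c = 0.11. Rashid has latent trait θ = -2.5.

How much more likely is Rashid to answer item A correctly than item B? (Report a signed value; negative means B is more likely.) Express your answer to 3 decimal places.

P(θ) = c + (1 − c) · 1 / (1 + exp(−a(θ − b)))
P_A = 0.2505
P_B = 0.1203
P_A − P_B = 0.1302

0.130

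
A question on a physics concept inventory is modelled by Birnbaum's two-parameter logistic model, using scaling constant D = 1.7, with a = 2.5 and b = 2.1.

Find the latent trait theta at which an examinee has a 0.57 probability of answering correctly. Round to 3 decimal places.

2.166

P(theta) = 1 / (1 + exp(−D·a(theta − b)))
logit = ln(0.5700/0.4300) = 0.2819
theta = b + logit/(1.7·a) = 2.1 + 0.2819/4.2500 = 2.1663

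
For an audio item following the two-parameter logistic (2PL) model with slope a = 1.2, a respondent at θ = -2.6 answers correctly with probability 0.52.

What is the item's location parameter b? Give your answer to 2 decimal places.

-2.67

P(θ) = 1 / (1 + exp(−a(θ − b)))
logit(0.52) = ln(0.52/0.48) = 0.0800
b = θ − logit/(a) = -2.6 − 0.0800/1.2000 = -2.6667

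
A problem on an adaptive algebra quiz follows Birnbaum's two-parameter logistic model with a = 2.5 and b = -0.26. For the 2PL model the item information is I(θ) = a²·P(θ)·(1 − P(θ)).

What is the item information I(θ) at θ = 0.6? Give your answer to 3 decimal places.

P = 1/(1+e^{-2.1500}) = 0.8957
P(1−P) = 0.8957 × 0.1043 = 0.0934
I = a² × P(1−P) = 2.5² × 0.0934 = 0.58404

0.584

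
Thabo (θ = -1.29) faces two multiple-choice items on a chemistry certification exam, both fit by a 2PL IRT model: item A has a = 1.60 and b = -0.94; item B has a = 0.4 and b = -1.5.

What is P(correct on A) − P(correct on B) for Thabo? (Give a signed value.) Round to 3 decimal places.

-0.157

P(θ) = 1 / (1 + exp(−a(θ − b)))
P_A = 0.3635
P_B = 0.5210
P_A − P_B = -0.1574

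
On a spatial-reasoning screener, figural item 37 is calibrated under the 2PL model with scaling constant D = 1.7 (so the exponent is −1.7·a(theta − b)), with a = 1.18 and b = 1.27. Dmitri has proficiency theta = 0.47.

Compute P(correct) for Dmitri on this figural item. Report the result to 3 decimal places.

0.167

P(theta) = 1 / (1 + exp(−D·a(theta − b)))
Exponent: 1.7 × 1.18 × (0.47 − 1.27) = -1.6048
1/(1 + e^{1.6048}) = 0.1673
P = 0.1673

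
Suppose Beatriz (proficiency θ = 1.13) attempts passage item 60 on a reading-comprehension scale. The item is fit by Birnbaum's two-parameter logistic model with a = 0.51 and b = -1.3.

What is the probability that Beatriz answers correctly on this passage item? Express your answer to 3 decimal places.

0.775

P(θ) = 1 / (1 + exp(−a(θ − b)))
Exponent: 0.51 × (1.13 − (-1.3)) = 1.2393
1/(1 + e^{-1.2393}) = 0.7754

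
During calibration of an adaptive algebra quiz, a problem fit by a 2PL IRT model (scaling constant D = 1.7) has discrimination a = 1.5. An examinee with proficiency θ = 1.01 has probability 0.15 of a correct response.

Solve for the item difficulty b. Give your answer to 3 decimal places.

P(θ) = 1 / (1 + exp(−D·a(θ − b)))
logit(0.15) = ln(0.15/0.85) = -1.7346
b = θ − logit/(1.7·a) = 1.01 − (-1.7346)/2.5500 = 1.6902

1.690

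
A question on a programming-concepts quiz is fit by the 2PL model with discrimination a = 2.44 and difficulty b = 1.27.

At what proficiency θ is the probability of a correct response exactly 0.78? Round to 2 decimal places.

P(θ) = 1 / (1 + exp(−a(θ − b)))
logit = ln(0.7800/0.2200) = 1.2657
θ = b + logit/(a) = 1.27 + 1.2657/2.4400 = 1.7887

1.79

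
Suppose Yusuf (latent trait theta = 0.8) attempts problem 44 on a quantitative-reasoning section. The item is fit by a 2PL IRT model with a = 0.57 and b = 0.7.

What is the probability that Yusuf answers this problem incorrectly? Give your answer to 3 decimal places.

P(theta) = 1 / (1 + exp(−a(theta − b)))
Exponent: 0.57 × (0.8 − 0.7) = 0.0570
1/(1 + e^{-0.0570}) = 0.5142
P(incorrect) = 1 − 0.5142 = 0.4858

0.486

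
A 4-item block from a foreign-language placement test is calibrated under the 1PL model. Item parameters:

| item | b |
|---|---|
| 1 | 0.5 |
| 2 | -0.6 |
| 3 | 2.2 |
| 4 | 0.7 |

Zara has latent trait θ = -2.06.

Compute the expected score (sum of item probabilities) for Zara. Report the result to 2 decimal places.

P(θ) = 1 / (1 + exp(−(θ − b)))
P_1 = 1/(1+e^{2.5600}) = 0.0718
P_2 = 1/(1+e^{1.4600}) = 0.1885
P_3 = 1/(1+e^{4.2600}) = 0.0139
P_4 = 1/(1+e^{2.7600}) = 0.0595
E[score] = 0.0718 + 0.1885 + 0.0139 + 0.0595 = 0.3337

0.33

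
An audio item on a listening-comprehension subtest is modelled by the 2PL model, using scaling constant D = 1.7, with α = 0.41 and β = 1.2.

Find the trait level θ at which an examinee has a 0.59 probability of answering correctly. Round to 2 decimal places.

1.72

P(θ) = 1 / (1 + exp(−D·α(θ − β)))
logit = ln(0.5900/0.4100) = 0.3640
θ = β + logit/(1.7·α) = 1.2 + 0.3640/0.6970 = 1.7222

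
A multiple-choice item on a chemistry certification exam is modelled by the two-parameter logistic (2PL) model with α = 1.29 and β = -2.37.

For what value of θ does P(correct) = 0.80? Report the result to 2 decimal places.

P(θ) = 1 / (1 + exp(−α(θ − β)))
logit = ln(0.8000/0.2000) = 1.3863
θ = β + logit/(α) = -2.37 + 1.3863/1.2900 = -1.2954

-1.30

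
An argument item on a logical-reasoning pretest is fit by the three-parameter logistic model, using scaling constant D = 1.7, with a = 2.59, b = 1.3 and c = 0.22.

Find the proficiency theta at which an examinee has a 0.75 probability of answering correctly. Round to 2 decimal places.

1.47

P(theta) = c + (1 − c) · 1 / (1 + exp(−D·a(theta − b)))
Remove guessing floor: (0.75 − 0.22)/(1 − 0.22) = 0.6795
logit = ln(0.6795/0.3205) = 0.7514
theta = b + logit/(1.7·a) = 1.3 + 0.7514/4.4030 = 1.4707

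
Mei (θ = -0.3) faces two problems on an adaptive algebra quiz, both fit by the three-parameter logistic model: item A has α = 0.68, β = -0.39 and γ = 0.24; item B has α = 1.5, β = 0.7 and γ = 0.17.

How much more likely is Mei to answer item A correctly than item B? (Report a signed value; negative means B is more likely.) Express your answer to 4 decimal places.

P(θ) = γ + (1 − γ) · 1 / (1 + exp(−α(θ − β)))
P_A = 0.6316
P_B = 0.3214
P_A − P_B = 0.3102

0.3102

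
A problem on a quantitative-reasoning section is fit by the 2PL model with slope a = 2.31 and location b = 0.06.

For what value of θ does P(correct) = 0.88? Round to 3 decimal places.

0.923

P(θ) = 1 / (1 + exp(−a(θ − b)))
logit = ln(0.8800/0.1200) = 1.9924
θ = b + logit/(a) = 0.06 + 1.9924/2.3100 = 0.9225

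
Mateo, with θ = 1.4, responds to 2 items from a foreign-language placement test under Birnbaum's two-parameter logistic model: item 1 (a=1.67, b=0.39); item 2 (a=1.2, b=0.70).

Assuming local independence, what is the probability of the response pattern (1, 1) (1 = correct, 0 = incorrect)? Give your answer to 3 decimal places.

0.589

P(θ) = 1 / (1 + exp(−a(θ − b)))
P_1 = 1/(1+e^{-1.6867}) = 0.8438
P_2 = 1/(1+e^{-0.8400}) = 0.6985
L = P_1 × P_2 = 0.8438 × 0.6985 = 0.58936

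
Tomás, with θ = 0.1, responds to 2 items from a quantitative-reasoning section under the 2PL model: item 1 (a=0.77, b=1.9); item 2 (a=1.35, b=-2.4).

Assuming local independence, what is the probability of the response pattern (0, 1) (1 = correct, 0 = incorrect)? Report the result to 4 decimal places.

0.7735

P(θ) = 1 / (1 + exp(−a(θ − b)))
P_1 = 1/(1+e^{1.3860}) = 0.2000
P_2 = 1/(1+e^{-3.3750}) = 0.9669
L = (1−P_1) × P_2 = 0.8000 × 0.9669 = 0.77349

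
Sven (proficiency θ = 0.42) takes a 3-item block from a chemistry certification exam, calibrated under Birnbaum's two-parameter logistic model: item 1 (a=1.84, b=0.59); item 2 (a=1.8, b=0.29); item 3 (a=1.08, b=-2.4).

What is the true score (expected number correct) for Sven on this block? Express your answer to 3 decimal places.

P(θ) = 1 / (1 + exp(−a(θ − b)))
P_1 = 1/(1+e^{0.3128}) = 0.4224
P_2 = 1/(1+e^{-0.2340}) = 0.5582
P_3 = 1/(1+e^{-3.0456}) = 0.9546
E[score] = 0.4224 + 0.5582 + 0.9546 = 1.9353

1.935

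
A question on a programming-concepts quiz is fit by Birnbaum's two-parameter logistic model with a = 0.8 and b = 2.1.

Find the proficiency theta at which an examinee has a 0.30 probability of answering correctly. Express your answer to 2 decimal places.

1.04

P(theta) = 1 / (1 + exp(−a(theta − b)))
logit = ln(0.3000/0.7000) = -0.8473
theta = b + logit/(a) = 2.1 + (-0.8473)/0.8000 = 1.0409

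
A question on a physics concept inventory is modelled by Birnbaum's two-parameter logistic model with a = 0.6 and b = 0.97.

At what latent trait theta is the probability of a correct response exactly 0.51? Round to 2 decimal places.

P(theta) = 1 / (1 + exp(−a(theta − b)))
logit = ln(0.5100/0.4900) = 0.0400
theta = b + logit/(a) = 0.97 + 0.0400/0.6000 = 1.0367

1.04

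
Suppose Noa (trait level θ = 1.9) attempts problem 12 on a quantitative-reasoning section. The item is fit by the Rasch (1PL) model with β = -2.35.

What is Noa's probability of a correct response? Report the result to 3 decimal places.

0.986

P(θ) = 1 / (1 + exp(−(θ − β)))
Exponent: (1.9 − (-2.35)) = 4.2500
1/(1 + e^{-4.2500}) = 0.9859
P = 0.9859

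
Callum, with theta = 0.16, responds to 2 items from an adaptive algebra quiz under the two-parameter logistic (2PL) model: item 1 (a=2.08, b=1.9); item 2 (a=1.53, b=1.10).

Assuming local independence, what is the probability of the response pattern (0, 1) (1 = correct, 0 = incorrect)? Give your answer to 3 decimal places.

P(theta) = 1 / (1 + exp(−a(theta − b)))
P_1 = 1/(1+e^{3.6192}) = 0.0261
P_2 = 1/(1+e^{1.4382}) = 0.1918
L = (1−P_1) × P_2 = 0.9739 × 0.1918 = 0.18682

0.187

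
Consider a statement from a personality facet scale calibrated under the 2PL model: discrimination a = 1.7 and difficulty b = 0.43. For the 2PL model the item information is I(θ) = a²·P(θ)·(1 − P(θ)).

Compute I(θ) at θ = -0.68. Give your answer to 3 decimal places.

P = 1/(1+e^{1.8870}) = 0.1316
P(1−P) = 0.1316 × 0.8684 = 0.1143
I = a² × P(1−P) = 1.7² × 0.1143 = 0.33025

0.330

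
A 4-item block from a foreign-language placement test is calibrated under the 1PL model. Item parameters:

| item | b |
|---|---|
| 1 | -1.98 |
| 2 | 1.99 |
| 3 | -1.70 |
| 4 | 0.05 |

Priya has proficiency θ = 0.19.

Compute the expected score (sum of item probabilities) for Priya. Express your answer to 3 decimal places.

2.443

P(θ) = 1 / (1 + exp(−(θ − b)))
P_1 = 1/(1+e^{-2.1700}) = 0.8975
P_2 = 1/(1+e^{1.8000}) = 0.1419
P_3 = 1/(1+e^{-1.8900}) = 0.8688
P_4 = 1/(1+e^{-0.1400}) = 0.5349
E[score] = 0.8975 + 0.1419 + 0.8688 + 0.5349 = 2.4431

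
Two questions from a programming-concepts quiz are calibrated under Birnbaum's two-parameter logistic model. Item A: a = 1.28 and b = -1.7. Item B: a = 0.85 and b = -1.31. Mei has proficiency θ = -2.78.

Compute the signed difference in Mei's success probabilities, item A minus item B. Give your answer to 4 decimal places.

-0.0222

P(θ) = 1 / (1 + exp(−a(θ − b)))
P_A = 0.2006
P_B = 0.2228
P_A − P_B = -0.0222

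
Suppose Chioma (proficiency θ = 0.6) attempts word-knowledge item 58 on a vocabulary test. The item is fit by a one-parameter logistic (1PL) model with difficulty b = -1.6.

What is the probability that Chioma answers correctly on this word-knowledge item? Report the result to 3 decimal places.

0.900

P(θ) = 1 / (1 + exp(−(θ − b)))
Exponent: (0.6 − (-1.6)) = 2.2000
1/(1 + e^{-2.2000}) = 0.9002
P = 0.9002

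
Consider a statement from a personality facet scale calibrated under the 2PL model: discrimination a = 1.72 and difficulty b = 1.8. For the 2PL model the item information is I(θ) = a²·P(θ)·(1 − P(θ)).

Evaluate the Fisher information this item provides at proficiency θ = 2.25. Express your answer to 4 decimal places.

0.6390

P = 1/(1+e^{-0.7740}) = 0.6844
P(1−P) = 0.6844 × 0.3156 = 0.2160
I = a² × P(1−P) = 1.72² × 0.2160 = 0.63902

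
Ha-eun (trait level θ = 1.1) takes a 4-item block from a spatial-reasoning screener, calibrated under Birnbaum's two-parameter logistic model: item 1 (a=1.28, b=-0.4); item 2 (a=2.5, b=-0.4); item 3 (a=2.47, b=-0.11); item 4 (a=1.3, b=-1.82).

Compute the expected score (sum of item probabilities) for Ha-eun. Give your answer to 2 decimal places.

3.78

P(θ) = 1 / (1 + exp(−a(θ − b)))
P_1 = 1/(1+e^{-1.9200}) = 0.8721
P_2 = 1/(1+e^{-3.7500}) = 0.9770
P_3 = 1/(1+e^{-2.9887}) = 0.9521
P_4 = 1/(1+e^{-3.7960}) = 0.9780
E[score] = 0.8721 + 0.9770 + 0.9521 + 0.9780 = 3.7793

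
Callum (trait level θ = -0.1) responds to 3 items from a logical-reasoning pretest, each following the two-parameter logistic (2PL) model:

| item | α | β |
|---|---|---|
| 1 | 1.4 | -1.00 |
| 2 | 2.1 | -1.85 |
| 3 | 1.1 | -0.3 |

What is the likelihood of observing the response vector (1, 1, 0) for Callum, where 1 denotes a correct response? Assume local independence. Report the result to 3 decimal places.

P(θ) = 1 / (1 + exp(−α(θ − β)))
P_1 = 1/(1+e^{-1.2600}) = 0.7790
P_2 = 1/(1+e^{-3.6750}) = 0.9753
P_3 = 1/(1+e^{-0.2200}) = 0.5548
L = P_1 × P_2 × (1−P_3) = 0.7790 × 0.9753 × 0.4452 = 0.33826

0.338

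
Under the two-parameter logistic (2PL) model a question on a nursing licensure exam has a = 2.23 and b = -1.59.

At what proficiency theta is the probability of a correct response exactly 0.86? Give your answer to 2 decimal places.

-0.78

P(theta) = 1 / (1 + exp(−a(theta − b)))
logit = ln(0.8600/0.1400) = 1.8153
theta = b + logit/(a) = -1.59 + 1.8153/2.2300 = -0.7760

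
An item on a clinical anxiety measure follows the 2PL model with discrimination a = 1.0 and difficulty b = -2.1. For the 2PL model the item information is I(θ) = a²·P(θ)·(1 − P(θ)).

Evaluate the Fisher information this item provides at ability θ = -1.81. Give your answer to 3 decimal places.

0.245

P = 1/(1+e^{-0.2900}) = 0.5720
P(1−P) = 0.5720 × 0.4280 = 0.2448
I = a² × P(1−P) = 1.0² × 0.2448 = 0.24482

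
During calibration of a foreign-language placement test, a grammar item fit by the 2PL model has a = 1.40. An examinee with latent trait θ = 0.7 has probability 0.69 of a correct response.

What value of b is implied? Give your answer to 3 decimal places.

0.128

P(θ) = 1 / (1 + exp(−a(θ − b)))
logit(0.69) = ln(0.69/0.31) = 0.8001
b = θ − logit/(a) = 0.7 − 0.8001/1.4000 = 0.1285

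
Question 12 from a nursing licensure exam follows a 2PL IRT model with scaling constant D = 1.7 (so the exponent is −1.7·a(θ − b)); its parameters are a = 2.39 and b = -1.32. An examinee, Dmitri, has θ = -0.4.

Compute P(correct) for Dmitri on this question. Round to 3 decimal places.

0.977

P(θ) = 1 / (1 + exp(−D·a(θ − b)))
Exponent: 1.7 × 2.39 × (-0.4 − (-1.32)) = 3.7380
1/(1 + e^{-3.7380}) = 0.9768
P = 0.9768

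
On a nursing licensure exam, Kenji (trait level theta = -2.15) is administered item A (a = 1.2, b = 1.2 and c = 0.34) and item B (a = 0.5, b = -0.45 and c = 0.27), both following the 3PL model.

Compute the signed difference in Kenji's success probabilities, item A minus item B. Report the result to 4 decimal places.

P(theta) = c + (1 − c) · 1 / (1 + exp(−a(theta − b)))
P_A = 0.3516
P_B = 0.4886
P_A − P_B = -0.1369

-0.1369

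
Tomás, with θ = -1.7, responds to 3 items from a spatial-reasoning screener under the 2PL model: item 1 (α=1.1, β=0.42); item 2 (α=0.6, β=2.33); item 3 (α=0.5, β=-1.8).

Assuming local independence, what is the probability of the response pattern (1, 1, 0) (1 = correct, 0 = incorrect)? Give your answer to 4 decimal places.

0.0035

P(θ) = 1 / (1 + exp(−α(θ − β)))
P_1 = 1/(1+e^{2.3320}) = 0.0885
P_2 = 1/(1+e^{2.4180}) = 0.0818
P_3 = 1/(1+e^{-0.0500}) = 0.5125
L = P_1 × P_2 × (1−P_3) = 0.0885 × 0.0818 × 0.4875 = 0.00353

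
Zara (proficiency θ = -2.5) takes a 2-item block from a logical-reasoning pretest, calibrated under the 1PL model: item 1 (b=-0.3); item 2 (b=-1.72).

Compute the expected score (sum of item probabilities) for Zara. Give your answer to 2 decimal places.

0.41

P(θ) = 1 / (1 + exp(−(θ − b)))
P_1 = 1/(1+e^{2.2000}) = 0.0998
P_2 = 1/(1+e^{0.7800}) = 0.3143
E[score] = 0.0998 + 0.3143 = 0.4141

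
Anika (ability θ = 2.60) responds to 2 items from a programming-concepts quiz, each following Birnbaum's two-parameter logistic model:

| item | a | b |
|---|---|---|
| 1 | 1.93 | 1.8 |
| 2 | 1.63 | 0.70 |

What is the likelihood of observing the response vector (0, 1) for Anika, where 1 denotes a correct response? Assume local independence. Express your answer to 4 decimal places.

P(θ) = 1 / (1 + exp(−a(θ − b)))
P_1 = 1/(1+e^{-1.5440}) = 0.8240
P_2 = 1/(1+e^{-3.0970}) = 0.9568
L = (1−P_1) × P_2 = 0.1760 × 0.9568 = 0.16835

0.1683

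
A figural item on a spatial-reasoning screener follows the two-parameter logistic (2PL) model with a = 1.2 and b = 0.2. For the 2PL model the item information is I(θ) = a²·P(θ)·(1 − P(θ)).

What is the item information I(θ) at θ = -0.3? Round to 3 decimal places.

0.329

P = 1/(1+e^{0.6000}) = 0.3543
P(1−P) = 0.3543 × 0.6457 = 0.2288
I = a² × P(1−P) = 1.2² × 0.2288 = 0.32945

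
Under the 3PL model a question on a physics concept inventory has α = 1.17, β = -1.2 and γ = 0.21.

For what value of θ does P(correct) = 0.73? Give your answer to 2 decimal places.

-0.64

P(θ) = γ + (1 − γ) · 1 / (1 + exp(−α(θ − β)))
Remove guessing floor: (0.73 − 0.21)/(1 − 0.21) = 0.6582
logit = ln(0.6582/0.3418) = 0.6554
θ = β + logit/(α) = -1.2 + 0.6554/1.1700 = -0.6398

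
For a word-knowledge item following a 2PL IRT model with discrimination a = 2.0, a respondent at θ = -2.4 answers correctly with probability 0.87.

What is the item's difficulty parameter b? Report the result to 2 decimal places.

-3.35

P(θ) = 1 / (1 + exp(−a(θ − b)))
logit(0.87) = ln(0.87/0.13) = 1.9010
b = θ − logit/(a) = -2.4 − 1.9010/2.0000 = -3.3505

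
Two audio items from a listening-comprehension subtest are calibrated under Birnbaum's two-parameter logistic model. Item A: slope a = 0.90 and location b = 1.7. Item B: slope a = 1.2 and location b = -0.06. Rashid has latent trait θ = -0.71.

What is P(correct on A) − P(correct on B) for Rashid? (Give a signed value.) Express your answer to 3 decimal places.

P(θ) = 1 / (1 + exp(−a(θ − b)))
P_A = 0.1026
P_B = 0.3143
P_A − P_B = -0.2118

-0.212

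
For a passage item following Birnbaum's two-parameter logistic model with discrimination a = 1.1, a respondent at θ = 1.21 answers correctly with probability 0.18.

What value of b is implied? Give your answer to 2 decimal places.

P(θ) = 1 / (1 + exp(−a(θ − b)))
logit(0.18) = ln(0.18/0.82) = -1.5163
b = θ − logit/(a) = 1.21 − (-1.5163)/1.1000 = 2.5885

2.59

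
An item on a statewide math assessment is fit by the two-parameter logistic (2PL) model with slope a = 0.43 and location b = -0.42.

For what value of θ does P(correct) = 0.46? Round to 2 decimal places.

P(θ) = 1 / (1 + exp(−a(θ − b)))
logit = ln(0.4600/0.5400) = -0.1603
θ = b + logit/(a) = -0.42 + (-0.1603)/0.4300 = -0.7929

-0.79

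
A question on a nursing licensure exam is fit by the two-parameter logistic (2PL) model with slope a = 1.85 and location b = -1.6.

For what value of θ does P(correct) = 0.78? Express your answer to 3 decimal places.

P(θ) = 1 / (1 + exp(−a(θ − b)))
logit = ln(0.7800/0.2200) = 1.2657
θ = b + logit/(a) = -1.6 + 1.2657/1.8500 = -0.9159

-0.916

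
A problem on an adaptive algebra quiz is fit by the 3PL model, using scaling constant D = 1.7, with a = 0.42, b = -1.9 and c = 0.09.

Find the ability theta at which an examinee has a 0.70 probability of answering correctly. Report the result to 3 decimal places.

-0.906

P(theta) = c + (1 − c) · 1 / (1 + exp(−D·a(theta − b)))
Remove guessing floor: (0.70 − 0.09)/(1 − 0.09) = 0.6703
logit = ln(0.6703/0.3297) = 0.7097
theta = b + logit/(1.7·a) = -1.9 + 0.7097/0.7140 = -0.9061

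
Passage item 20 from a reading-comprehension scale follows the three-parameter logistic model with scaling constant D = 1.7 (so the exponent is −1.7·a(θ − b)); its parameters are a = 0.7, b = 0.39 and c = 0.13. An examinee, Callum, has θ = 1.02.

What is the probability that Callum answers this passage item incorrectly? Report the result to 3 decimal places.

0.279

P(θ) = c + (1 − c) · 1 / (1 + exp(−D·a(θ − b)))
Exponent: 1.7 × 0.7 × (1.02 − 0.39) = 0.7497
1/(1 + e^{-0.7497}) = 0.6791
P = 0.13 + 0.87 × 0.6791 = 0.7208
P(incorrect) = 1 − 0.7208 = 0.2792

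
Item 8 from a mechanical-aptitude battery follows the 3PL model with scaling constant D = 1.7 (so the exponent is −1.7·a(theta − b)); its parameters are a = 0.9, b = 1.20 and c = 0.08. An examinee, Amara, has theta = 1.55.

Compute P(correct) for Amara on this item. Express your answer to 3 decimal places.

0.660

P(theta) = c + (1 − c) · 1 / (1 + exp(−D·a(theta − b)))
Exponent: 1.7 × 0.9 × (1.55 − 1.20) = 0.5355
1/(1 + e^{-0.5355}) = 0.6308
P = 0.08 + 0.92 × 0.6308 = 0.6603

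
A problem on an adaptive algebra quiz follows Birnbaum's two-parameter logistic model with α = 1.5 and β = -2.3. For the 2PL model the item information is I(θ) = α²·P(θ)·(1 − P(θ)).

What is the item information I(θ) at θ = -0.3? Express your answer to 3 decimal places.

0.102

P = 1/(1+e^{-3.0000}) = 0.9526
P(1−P) = 0.9526 × 0.0474 = 0.0452
I = α² × P(1−P) = 1.5² × 0.0452 = 0.10165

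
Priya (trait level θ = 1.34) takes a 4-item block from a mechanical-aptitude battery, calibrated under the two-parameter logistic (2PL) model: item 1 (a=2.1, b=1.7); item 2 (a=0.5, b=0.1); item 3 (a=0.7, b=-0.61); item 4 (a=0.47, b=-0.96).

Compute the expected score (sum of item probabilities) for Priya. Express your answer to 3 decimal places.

2.513

P(θ) = 1 / (1 + exp(−a(θ − b)))
P_1 = 1/(1+e^{0.7560}) = 0.3195
P_2 = 1/(1+e^{-0.6200}) = 0.6502
P_3 = 1/(1+e^{-1.3650}) = 0.7966
P_4 = 1/(1+e^{-1.0810}) = 0.7467
E[score] = 0.3195 + 0.6502 + 0.7966 + 0.7467 = 2.5130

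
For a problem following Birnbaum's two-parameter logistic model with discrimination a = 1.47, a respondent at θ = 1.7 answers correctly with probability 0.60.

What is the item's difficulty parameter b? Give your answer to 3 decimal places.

1.424

P(θ) = 1 / (1 + exp(−a(θ − b)))
logit(0.60) = ln(0.60/0.40) = 0.4055
b = θ − logit/(a) = 1.7 − 0.4055/1.4700 = 1.4242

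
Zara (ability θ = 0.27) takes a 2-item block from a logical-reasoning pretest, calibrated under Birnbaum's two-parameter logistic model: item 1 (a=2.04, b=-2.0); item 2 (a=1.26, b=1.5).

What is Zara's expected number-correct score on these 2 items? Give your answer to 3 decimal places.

P(θ) = 1 / (1 + exp(−a(θ − b)))
P_1 = 1/(1+e^{-4.6308}) = 0.9903
P_2 = 1/(1+e^{1.5498}) = 0.1751
E[score] = 0.9903 + 0.1751 = 1.1655

1.165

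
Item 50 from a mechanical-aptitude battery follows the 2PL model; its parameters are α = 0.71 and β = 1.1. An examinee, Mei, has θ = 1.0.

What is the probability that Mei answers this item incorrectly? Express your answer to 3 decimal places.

P(θ) = 1 / (1 + exp(−α(θ − β)))
Exponent: 0.71 × (1.0 − 1.1) = -0.0710
1/(1 + e^{0.0710}) = 0.4823
P(incorrect) = 1 − 0.4823 = 0.5177

0.518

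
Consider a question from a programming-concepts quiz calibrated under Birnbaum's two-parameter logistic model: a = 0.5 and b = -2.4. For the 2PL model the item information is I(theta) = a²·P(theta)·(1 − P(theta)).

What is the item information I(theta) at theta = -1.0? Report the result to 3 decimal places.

P = 1/(1+e^{-0.7000}) = 0.6682
P(1−P) = 0.6682 × 0.3318 = 0.2217
I = a² × P(1−P) = 0.5² × 0.2217 = 0.05543

0.055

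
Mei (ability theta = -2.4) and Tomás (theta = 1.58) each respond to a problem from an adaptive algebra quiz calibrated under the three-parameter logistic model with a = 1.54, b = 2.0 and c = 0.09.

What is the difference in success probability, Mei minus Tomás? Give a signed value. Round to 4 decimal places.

P(theta) = c + (1 − c) · 1 / (1 + exp(−a(theta − b)))
P(Mei) = 0.0910  [exponent -6.7760]
P(Tomás) = 0.4028  [exponent -0.6468]
Difference = 0.0910 − 0.4028 = -0.3117

-0.3117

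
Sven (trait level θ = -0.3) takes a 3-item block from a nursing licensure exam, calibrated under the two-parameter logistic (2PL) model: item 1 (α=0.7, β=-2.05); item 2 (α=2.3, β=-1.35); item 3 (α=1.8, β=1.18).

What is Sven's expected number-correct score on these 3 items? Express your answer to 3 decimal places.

P(θ) = 1 / (1 + exp(−α(θ − β)))
P_1 = 1/(1+e^{-1.2250}) = 0.7729
P_2 = 1/(1+e^{-2.4150}) = 0.9180
P_3 = 1/(1+e^{2.6640}) = 0.0651
E[score] = 0.7729 + 0.9180 + 0.0651 = 1.7560

1.756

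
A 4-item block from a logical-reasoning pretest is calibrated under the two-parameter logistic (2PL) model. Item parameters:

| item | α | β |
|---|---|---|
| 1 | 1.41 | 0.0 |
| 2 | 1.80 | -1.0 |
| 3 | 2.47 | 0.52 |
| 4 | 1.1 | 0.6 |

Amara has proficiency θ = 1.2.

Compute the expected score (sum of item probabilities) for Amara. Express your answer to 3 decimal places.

P(θ) = 1 / (1 + exp(−α(θ − β)))
P_1 = 1/(1+e^{-1.6920}) = 0.8445
P_2 = 1/(1+e^{-3.9600}) = 0.9813
P_3 = 1/(1+e^{-1.6796}) = 0.8429
P_4 = 1/(1+e^{-0.6600}) = 0.6593
E[score] = 0.8445 + 0.9813 + 0.8429 + 0.6593 = 3.3279

3.328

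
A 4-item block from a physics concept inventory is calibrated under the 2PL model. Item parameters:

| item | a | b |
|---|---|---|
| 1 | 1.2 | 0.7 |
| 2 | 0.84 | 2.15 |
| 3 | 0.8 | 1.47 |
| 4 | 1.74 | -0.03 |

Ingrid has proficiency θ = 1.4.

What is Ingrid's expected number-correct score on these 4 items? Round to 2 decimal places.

2.46

P(θ) = 1 / (1 + exp(−a(θ − b)))
P_1 = 1/(1+e^{-0.8400}) = 0.6985
P_2 = 1/(1+e^{0.6300}) = 0.3475
P_3 = 1/(1+e^{0.0560}) = 0.4860
P_4 = 1/(1+e^{-2.4882}) = 0.9233
E[score] = 0.6985 + 0.3475 + 0.4860 + 0.9233 = 2.4553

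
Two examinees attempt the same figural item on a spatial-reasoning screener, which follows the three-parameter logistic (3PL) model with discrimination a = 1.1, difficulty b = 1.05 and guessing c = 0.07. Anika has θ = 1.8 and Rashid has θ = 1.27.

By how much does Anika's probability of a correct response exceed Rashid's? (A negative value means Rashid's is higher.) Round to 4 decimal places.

P(θ) = c + (1 − c) · 1 / (1 + exp(−a(θ − b)))
P(Anika) = 0.7166  [exponent 0.8250]
P(Rashid) = 0.5910  [exponent 0.2420]
Difference = 0.7166 − 0.5910 = 0.1256

0.1256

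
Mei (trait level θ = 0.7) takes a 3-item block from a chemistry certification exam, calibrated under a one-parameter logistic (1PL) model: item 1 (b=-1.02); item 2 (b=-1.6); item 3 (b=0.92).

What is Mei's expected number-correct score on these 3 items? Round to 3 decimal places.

P(θ) = 1 / (1 + exp(−(θ − b)))
P_1 = 1/(1+e^{-1.7200}) = 0.8481
P_2 = 1/(1+e^{-2.3000}) = 0.9089
P_3 = 1/(1+e^{0.2200}) = 0.4452
E[score] = 0.8481 + 0.9089 + 0.4452 = 2.2022

2.202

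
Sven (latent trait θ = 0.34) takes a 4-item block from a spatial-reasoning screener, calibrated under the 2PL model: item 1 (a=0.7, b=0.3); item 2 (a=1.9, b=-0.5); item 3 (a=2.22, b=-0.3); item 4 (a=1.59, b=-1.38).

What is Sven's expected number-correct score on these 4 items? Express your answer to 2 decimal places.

3.08

P(θ) = 1 / (1 + exp(−a(θ − b)))
P_1 = 1/(1+e^{-0.0280}) = 0.5070
P_2 = 1/(1+e^{-1.5960}) = 0.8315
P_3 = 1/(1+e^{-1.4208}) = 0.8055
P_4 = 1/(1+e^{-2.7348}) = 0.9390
E[score] = 0.5070 + 0.8315 + 0.8055 + 0.9390 = 3.0830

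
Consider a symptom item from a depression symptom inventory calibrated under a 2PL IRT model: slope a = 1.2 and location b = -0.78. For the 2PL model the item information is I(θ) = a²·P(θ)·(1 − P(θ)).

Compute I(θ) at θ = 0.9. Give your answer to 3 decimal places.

0.149

P = 1/(1+e^{-2.0160}) = 0.8825
P(1−P) = 0.8825 × 0.1175 = 0.1037
I = a² × P(1−P) = 1.2² × 0.1037 = 0.14936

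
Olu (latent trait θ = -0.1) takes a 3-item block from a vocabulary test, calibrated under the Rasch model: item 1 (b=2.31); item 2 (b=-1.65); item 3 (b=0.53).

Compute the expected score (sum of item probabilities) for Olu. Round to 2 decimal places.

1.25

P(θ) = 1 / (1 + exp(−(θ − b)))
P_1 = 1/(1+e^{2.4100}) = 0.0824
P_2 = 1/(1+e^{-1.5500}) = 0.8249
P_3 = 1/(1+e^{0.6300}) = 0.3475
E[score] = 0.0824 + 0.8249 + 0.3475 = 1.2548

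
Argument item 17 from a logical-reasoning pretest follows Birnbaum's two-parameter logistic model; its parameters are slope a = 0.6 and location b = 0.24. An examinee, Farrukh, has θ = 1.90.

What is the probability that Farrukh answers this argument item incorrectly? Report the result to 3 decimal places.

P(θ) = 1 / (1 + exp(−a(θ − b)))
Exponent: 0.6 × (1.90 − 0.24) = 0.9960
1/(1 + e^{-0.9960}) = 0.7303
P(incorrect) = 1 − 0.7303 = 0.2697

0.270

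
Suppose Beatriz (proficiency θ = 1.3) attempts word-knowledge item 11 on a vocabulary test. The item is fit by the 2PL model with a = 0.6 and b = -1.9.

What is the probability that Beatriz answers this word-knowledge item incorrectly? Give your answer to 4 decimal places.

P(θ) = 1 / (1 + exp(−a(θ − b)))
Exponent: 0.6 × (1.3 − (-1.9)) = 1.9200
1/(1 + e^{-1.9200}) = 0.8721
P(incorrect) = 1 − 0.8721 = 0.1279

0.1279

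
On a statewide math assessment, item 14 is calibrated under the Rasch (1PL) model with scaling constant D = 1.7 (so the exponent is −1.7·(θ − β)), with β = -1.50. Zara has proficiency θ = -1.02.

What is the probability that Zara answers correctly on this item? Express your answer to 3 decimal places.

P(θ) = 1 / (1 + exp(−D·(θ − β)))
Exponent: 1.7 × (-1.02 − (-1.50)) = 0.8160
1/(1 + e^{-0.8160}) = 0.6934
P = 0.6934

0.693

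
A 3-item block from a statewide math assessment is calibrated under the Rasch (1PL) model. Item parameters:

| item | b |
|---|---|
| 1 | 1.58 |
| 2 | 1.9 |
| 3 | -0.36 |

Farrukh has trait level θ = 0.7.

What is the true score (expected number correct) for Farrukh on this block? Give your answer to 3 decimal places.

P(θ) = 1 / (1 + exp(−(θ − b)))
P_1 = 1/(1+e^{0.8800}) = 0.2932
P_2 = 1/(1+e^{1.2000}) = 0.2315
P_3 = 1/(1+e^{-1.0600}) = 0.7427
E[score] = 0.2932 + 0.2315 + 0.7427 = 1.2673

1.267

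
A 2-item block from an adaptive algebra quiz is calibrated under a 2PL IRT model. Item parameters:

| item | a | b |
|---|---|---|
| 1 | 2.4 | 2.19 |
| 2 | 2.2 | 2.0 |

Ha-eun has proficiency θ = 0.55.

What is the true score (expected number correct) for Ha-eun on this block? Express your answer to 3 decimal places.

P(θ) = 1 / (1 + exp(−a(θ − b)))
P_1 = 1/(1+e^{3.9360}) = 0.0192
P_2 = 1/(1+e^{3.1900}) = 0.0395
E[score] = 0.0192 + 0.0395 = 0.0587

0.059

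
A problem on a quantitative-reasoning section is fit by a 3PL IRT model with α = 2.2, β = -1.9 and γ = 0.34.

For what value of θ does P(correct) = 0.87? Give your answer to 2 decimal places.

P(θ) = γ + (1 − γ) · 1 / (1 + exp(−α(θ − β)))
Remove guessing floor: (0.87 − 0.34)/(1 − 0.34) = 0.8030
logit = ln(0.8030/0.1970) = 1.4053
θ = β + logit/(α) = -1.9 + 1.4053/2.2000 = -1.2612

-1.26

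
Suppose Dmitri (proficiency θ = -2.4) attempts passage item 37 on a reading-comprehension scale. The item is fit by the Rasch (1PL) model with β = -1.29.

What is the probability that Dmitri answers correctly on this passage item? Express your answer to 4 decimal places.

0.2479

P(θ) = 1 / (1 + exp(−(θ − β)))
Exponent: (-2.4 − (-1.29)) = -1.1100
1/(1 + e^{1.1100}) = 0.2479
P = 0.2479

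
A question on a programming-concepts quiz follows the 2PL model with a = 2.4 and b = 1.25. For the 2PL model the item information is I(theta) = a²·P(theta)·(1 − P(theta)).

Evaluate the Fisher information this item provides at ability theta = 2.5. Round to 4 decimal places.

0.2602

P = 1/(1+e^{-3.0000}) = 0.9526
P(1−P) = 0.9526 × 0.0474 = 0.0452
I = a² × P(1−P) = 2.4² × 0.0452 = 0.26022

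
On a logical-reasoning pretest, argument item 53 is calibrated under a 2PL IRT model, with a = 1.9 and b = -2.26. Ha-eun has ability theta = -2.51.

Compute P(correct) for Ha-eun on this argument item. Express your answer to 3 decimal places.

0.383

P(theta) = 1 / (1 + exp(−a(theta − b)))
Exponent: 1.9 × (-2.51 − (-2.26)) = -0.4750
1/(1 + e^{0.4750}) = 0.3834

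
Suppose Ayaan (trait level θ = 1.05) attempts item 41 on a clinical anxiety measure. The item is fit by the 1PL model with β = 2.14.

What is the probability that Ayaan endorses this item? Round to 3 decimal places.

P(θ) = 1 / (1 + exp(−(θ − β)))
Exponent: (1.05 − 2.14) = -1.0900
1/(1 + e^{1.0900}) = 0.2516
P = 0.2516

0.252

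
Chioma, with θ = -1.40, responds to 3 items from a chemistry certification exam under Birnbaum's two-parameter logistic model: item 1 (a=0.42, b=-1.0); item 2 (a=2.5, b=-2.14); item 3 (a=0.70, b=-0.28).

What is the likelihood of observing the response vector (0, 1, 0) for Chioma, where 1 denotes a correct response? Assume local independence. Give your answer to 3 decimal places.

0.321

P(θ) = 1 / (1 + exp(−a(θ − b)))
P_1 = 1/(1+e^{0.1680}) = 0.4581
P_2 = 1/(1+e^{-1.8500}) = 0.8641
P_3 = 1/(1+e^{0.7840}) = 0.3135
L = (1−P_1) × P_2 × (1−P_3) = 0.5419 × 0.8641 × 0.6865 = 0.32149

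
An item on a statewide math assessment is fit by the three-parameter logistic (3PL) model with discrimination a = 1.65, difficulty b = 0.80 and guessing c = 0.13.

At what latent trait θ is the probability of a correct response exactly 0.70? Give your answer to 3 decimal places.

P(θ) = c + (1 − c) · 1 / (1 + exp(−a(θ − b)))
Remove guessing floor: (0.70 − 0.13)/(1 − 0.13) = 0.6552
logit = ln(0.6552/0.3448) = 0.6419
θ = b + logit/(a) = 0.80 + 0.6419/1.6500 = 1.1890

1.189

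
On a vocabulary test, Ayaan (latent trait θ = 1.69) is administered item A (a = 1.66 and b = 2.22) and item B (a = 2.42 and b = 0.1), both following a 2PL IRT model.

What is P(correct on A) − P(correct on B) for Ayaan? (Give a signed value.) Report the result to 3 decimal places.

P(θ) = 1 / (1 + exp(−a(θ − b)))
P_A = 0.2932
P_B = 0.9791
P_A − P_B = -0.6859

-0.686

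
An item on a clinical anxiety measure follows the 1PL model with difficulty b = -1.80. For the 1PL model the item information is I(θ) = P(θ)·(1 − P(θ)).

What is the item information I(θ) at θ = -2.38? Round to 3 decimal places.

0.230

P = 1/(1+e^{0.5800}) = 0.3589
P(1−P) = 0.3589 × 0.6411 = 0.2301
I = P(1−P) = 0.23010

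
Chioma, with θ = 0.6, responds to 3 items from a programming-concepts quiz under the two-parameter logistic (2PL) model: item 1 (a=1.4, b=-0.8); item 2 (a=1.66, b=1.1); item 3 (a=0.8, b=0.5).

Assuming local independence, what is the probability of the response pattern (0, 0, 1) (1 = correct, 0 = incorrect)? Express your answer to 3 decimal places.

0.045

P(θ) = 1 / (1 + exp(−a(θ − b)))
P_1 = 1/(1+e^{-1.9600}) = 0.8765
P_2 = 1/(1+e^{0.8300}) = 0.3036
P_3 = 1/(1+e^{-0.0800}) = 0.5200
L = (1−P_1) × (1−P_2) × P_3 = 0.1235 × 0.6964 × 0.5200 = 0.04471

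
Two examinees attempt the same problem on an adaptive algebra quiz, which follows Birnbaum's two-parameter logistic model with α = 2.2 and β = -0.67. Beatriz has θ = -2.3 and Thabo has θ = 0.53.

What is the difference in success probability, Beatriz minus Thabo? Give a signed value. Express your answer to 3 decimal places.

P(θ) = 1 / (1 + exp(−α(θ − β)))
P(Beatriz) = 0.0270  [exponent -3.5860]
P(Thabo) = 0.9334  [exponent 2.6400]
Difference = 0.0270 − 0.9334 = -0.9064

-0.906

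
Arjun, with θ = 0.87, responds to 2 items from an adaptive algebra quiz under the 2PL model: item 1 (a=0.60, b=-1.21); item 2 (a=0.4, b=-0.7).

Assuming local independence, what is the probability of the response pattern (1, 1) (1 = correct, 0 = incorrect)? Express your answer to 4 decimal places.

P(θ) = 1 / (1 + exp(−a(θ − b)))
P_1 = 1/(1+e^{-1.2480}) = 0.7770
P_2 = 1/(1+e^{-0.6280}) = 0.6520
L = P_1 × P_2 = 0.7770 × 0.6520 = 0.50660

0.5066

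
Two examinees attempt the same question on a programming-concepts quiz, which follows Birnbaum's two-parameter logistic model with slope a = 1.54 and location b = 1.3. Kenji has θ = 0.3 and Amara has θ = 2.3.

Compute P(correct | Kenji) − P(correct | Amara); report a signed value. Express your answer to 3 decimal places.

P(θ) = 1 / (1 + exp(−a(θ − b)))
P(Kenji) = 0.1765  [exponent -1.5400]
P(Amara) = 0.8235  [exponent 1.5400]
Difference = 0.1765 − 0.8235 = -0.6469

-0.647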